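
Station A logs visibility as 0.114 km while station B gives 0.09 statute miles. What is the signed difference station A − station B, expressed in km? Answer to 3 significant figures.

station B: 0.09 SM = 0.144841 km.
Difference: 0.114000 − 0.144841 = -0.0308 km.

-0.0308 km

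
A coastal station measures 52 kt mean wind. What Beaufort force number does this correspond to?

52 kt lies in the Beaufort 10 band (storm, 48–55 kt).

Beaufort force 10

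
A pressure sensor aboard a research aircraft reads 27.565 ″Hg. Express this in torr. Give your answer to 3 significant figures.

1 inHg = 25.4 mmHg, so 27.565 × 25.4 = 700 mmHg.

700 mmHg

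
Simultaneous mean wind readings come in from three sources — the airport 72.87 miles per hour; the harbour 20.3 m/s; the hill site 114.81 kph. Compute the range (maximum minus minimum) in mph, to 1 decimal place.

the harbour: 20.3 m/s = 45.410 mph.
the hill site: 114.81 km/h = 71.340 mph.
Spread: 72.870 − 45.410 = 27.5 mph.

27.5 mph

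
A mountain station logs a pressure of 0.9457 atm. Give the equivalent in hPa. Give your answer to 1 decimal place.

958.2 hPa

1 atm = 1013.25 hPa, so 0.9457 × 1013.25 = 958.2 hPa.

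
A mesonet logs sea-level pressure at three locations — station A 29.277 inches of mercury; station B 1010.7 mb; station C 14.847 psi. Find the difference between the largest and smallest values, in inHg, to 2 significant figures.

station B: 1010.7 mb = 29.8460 inHg.
station C: 14.847 psi = 30.2288 inHg.
Spread: 30.2288 − 29.2770 = 0.95 inHg.

0.95 inHg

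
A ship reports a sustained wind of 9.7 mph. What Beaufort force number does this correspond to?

Beaufort force 3

9.7 mph = 4.3 m/s, which is Beaufort 3 (gentle breeze, 3.4–5.4 m/s).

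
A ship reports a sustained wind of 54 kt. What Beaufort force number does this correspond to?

54 kt lies in the Beaufort 10 band (storm, 48–55 kt).

Beaufort force 10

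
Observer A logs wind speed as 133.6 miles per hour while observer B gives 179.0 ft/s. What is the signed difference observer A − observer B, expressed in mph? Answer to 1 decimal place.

observer B: 179.0 ft/s = 122.045 mph.
Difference: 133.600 − 122.045 = 11.6 mph.

11.6 mph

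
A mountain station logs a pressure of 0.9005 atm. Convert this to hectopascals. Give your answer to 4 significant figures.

912.4 hPa

1 atm = 1013.25 hPa, so 0.9005 × 1013.25 = 912.4 hPa.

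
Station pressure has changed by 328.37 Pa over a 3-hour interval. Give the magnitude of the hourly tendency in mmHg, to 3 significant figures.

328.37 Pa / 3 h × 0.00750062 mmHg/Pa = 0.821 mmHg/h.

0.821 mmHg per hour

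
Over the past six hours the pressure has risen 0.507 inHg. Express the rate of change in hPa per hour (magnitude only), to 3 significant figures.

2.86 hPa per hour

0.507 inHg / 6 h × 33.8639 hPa/inHg = 2.86 hPa/h.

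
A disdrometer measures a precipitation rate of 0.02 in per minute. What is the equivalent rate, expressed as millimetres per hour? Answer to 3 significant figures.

0.02 in/minute × 25.4 mm/in × 60 minute/hour = 30.5 mm/hour.

30.5 mm/hour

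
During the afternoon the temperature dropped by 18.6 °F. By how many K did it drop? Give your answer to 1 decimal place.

Converting a difference, only the 9/5 scale factor applies: ΔK = 18.6 × 0.5556 = 10.3 K.

10.3 K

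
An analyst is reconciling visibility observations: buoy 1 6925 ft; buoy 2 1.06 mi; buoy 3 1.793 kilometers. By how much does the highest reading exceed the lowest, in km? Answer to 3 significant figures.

buoy 1: 6925 ft = 2.11074 km.
buoy 2: 1.06 SM = 1.70590 km.
Spread: 2.11074 − 1.70590 = 0.405 km.

0.405 km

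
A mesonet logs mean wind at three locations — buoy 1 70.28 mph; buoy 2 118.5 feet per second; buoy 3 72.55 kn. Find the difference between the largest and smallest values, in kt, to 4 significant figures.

11.48 kt

buoy 1: 70.28 mph = 61.0717 kt.
buoy 2: 118.5 ft/s = 70.2093 kt.
Spread: 72.5500 − 61.0717 = 11.48 kt.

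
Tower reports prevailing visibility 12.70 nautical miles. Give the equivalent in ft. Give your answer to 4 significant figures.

77170 ft

1 nmi = 6076.12 ft, so 12.70 × 6076.12 = 77170 ft.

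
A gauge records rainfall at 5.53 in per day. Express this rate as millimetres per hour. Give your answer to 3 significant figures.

5.53 in/day × 25.4 mm/in × 0.0416667 day/hour = 5.85 mm/hour.

5.85 mm/hour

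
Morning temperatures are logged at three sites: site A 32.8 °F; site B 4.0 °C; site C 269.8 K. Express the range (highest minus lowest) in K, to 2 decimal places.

site A: 32.8 °F = 0.444 °C.
site C: 269.8 K = -3.350 °C.
Spread: 4.000 − (-3.350) = 7.350 °C.

7.35 K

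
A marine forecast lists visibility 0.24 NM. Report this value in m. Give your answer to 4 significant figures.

1 nmi = 1852 m, so 0.24 × 1852 = 444.5 m.

444.5 m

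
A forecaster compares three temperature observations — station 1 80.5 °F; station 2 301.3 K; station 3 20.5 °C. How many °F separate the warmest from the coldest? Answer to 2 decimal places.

station 1: 80.5 °F = 26.944 °C.
station 2: 301.3 K = 28.150 °C.
Spread: 28.150 − 20.500 = 7.650 °C = 13.77 °F.

13.77 °F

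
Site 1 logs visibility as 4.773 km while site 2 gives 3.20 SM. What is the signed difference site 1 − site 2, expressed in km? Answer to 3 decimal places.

-0.377 km

site 2: 3.20 SM = 5.14990 km.
Difference: 4.77300 − 5.14990 = -0.377 km.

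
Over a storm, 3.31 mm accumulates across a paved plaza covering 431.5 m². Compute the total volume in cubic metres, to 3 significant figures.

1 mm over 1 m² is 1 L, so volume = 3.31 × 431.5 = 1428.265 L = 1.43 m³.

1.43 cubic metres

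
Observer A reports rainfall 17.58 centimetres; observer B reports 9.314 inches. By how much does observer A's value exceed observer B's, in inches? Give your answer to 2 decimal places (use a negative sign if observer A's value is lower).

-2.39 in

observer A: 17.58 cm = 6.9213 in.
Difference: 6.9213 − 9.3140 = -2.39 in.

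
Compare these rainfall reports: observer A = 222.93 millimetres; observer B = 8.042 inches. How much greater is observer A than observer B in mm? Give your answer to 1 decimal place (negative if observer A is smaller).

18.7 mm

observer B: 8.042 in = 204.267 mm.
Difference: 222.930 − 204.267 = 18.7 mm.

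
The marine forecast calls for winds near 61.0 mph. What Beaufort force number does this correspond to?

61.0 mph = 27.3 m/s, which is Beaufort 10 (storm, 24.5–28.4 m/s).

Beaufort force 10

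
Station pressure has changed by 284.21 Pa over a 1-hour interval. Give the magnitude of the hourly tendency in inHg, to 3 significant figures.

0.0839 inHg per hour

284.21 Pa / 1 h × 0.0002953 inHg/Pa = 0.0839 inHg/h.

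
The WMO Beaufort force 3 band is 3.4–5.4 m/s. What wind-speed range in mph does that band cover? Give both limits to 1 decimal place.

3.4–5.4 m/s × 2.237 = 7.6–12.1 mph.

7.6 to 12.1 mph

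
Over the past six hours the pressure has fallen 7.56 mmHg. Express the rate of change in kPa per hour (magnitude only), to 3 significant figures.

7.56 mmHg / 6 h × 0.133322 kPa/mmHg = 0.168 kPa/h.

0.168 kPa per hour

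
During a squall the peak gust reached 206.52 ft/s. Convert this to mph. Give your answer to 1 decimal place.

140.8 mph

1 ft/s = 0.681818 mph, so 206.52 × 0.681818 = 140.8 mph.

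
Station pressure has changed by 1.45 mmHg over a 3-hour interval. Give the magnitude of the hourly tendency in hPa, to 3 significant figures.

0.644 hPa per hour

1.45 mmHg / 3 h × 1.33322 hPa/mmHg = 0.644 hPa/h.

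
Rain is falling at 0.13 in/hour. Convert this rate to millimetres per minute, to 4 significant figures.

0.13 in/hour × 25.4 mm/in × 0.0166667 hour/minute = 0.05503 mm/minute.

0.05503 mm/minute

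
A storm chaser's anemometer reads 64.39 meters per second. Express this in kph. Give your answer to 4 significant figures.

1 m/s = 3.6 km/h, so 64.39 × 3.6 = 231.8 km/h.

231.8 km/h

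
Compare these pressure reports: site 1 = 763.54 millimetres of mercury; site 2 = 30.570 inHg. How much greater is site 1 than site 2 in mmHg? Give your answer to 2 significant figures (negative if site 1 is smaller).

-13 mmHg

site 2: 30.570 inHg = 776.48 mmHg.
Difference: 763.54 − 776.48 = -13 mmHg.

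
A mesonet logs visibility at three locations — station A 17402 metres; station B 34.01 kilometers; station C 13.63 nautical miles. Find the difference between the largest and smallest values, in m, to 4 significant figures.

16610 m

station B: 34.01 km = 34010.00 m.
station C: 13.63 nmi = 25242.76 m.
Spread: 34010.00 − 17402.00 = 16610 m.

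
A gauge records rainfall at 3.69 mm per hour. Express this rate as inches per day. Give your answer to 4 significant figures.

3.487 in/day

3.69 mm/hour × 0.0393701 in/mm × 24 hour/day = 3.487 in/day.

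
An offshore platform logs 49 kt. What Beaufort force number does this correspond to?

49 kt lies in the Beaufort 10 band (storm, 48–55 kt).

Beaufort force 10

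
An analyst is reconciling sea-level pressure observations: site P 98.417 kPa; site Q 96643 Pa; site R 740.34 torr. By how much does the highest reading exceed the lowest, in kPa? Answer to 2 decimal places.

site Q: 96643 Pa = 96.6430 kPa.
site R: 740.34 mmHg = 98.7039 kPa.
Spread: 98.7039 − 96.6430 = 2.06 kPa.

2.06 kPa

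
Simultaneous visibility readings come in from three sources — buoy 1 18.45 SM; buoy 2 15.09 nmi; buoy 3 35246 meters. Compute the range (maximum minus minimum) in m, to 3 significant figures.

7300 m

buoy 1: 18.45 SM = 29692.40 m.
buoy 2: 15.09 nmi = 27946.68 m.
Spread: 35246.00 − 27946.68 = 7300 m.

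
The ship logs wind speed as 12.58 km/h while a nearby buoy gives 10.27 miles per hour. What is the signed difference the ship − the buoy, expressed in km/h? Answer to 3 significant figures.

-3.95 km/h

the buoy: 10.27 mph = 16.5280 km/h.
Difference: 12.5800 − 16.5280 = -3.95 km/h.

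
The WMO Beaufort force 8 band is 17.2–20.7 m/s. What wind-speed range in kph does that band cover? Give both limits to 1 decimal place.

17.2–20.7 m/s × 3.6 = 61.9–74.5 km/h.

61.9 to 74.5 km/h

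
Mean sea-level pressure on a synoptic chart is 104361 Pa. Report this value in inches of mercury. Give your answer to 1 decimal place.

30.8 inHg

1 Pa = 0.0002953 inHg, so 104361 × 0.0002953 = 30.8 inHg.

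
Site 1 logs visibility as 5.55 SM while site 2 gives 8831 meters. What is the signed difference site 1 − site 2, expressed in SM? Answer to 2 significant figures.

0.063 SM

site 2: 8831 m = 5.48733 SM.
Difference: 5.55000 − 5.48733 = 0.063 SM.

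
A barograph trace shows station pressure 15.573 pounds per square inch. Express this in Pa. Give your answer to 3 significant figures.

107000 Pa

1 psi = 6894.76 Pa, so 15.573 × 6894.76 = 107000 Pa.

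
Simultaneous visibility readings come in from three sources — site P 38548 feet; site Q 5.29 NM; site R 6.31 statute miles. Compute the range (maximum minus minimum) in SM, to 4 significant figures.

site P: 38548 ft = 7.30076 SM.
site Q: 5.29 nmi = 6.08762 SM.
Spread: 7.30076 − 6.08762 = 1.213 SM.

1.213 SM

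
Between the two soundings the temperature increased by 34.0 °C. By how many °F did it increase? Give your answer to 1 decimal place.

61.2 °F

Converting a difference, only the 9/5 scale factor applies: Δ°F = 34.0 × 1.8 = 61.2 °F.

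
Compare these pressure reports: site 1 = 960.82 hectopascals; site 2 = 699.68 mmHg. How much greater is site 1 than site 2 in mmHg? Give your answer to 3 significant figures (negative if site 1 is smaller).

site 1: 960.82 hPa = 720.674 mmHg.
Difference: 720.674 − 699.680 = 21.0 mmHg.

21.0 mmHg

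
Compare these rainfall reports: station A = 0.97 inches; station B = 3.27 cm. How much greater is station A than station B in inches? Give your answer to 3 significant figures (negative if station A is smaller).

station B: 3.27 cm = 1.28740 in.
Difference: 0.97000 − 1.28740 = -0.317 in.

-0.317 in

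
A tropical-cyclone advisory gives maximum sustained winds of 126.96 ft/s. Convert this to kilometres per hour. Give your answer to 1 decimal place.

139.3 km/h

1 ft/s = 1.09728 km/h, so 126.96 × 1.09728 = 139.3 km/h.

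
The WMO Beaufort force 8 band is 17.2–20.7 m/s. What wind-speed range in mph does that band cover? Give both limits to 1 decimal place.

38.5 to 46.3 mph

17.2–20.7 m/s × 2.237 = 38.5–46.3 mph.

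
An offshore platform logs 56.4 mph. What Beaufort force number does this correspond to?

Beaufort force 10

56.4 mph = 25.2 m/s, which is Beaufort 10 (storm, 24.5–28.4 m/s).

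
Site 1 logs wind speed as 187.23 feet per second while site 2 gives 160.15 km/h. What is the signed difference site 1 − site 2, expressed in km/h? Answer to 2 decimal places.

45.29 km/h

site 1: 187.23 ft/s = 205.4437 km/h.
Difference: 205.4437 − 160.1500 = 45.29 km/h.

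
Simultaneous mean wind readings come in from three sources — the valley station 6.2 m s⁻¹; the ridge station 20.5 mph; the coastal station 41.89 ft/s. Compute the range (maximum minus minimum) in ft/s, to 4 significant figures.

the valley station: 6.2 m/s = 20.3412 ft/s.
the ridge station: 20.5 mph = 30.0667 ft/s.
Spread: 41.8900 − 20.3412 = 21.55 ft/s.

21.55 ft/s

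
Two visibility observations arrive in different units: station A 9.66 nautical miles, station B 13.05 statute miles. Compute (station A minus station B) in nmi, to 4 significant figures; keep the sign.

station B: 13.05 SM = 11.34014 nmi.
Difference: 9.66000 − 11.34014 = -1.680 nmi.

-1.680 nmi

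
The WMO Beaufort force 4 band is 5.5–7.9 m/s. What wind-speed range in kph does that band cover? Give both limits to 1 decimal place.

5.5–7.9 m/s × 3.6 = 19.8–28.4 km/h.

19.8 to 28.4 km/h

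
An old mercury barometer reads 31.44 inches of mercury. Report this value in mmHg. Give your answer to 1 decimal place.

798.6 mmHg

1 inHg = 25.4 mmHg, so 31.44 × 25.4 = 798.6 mmHg.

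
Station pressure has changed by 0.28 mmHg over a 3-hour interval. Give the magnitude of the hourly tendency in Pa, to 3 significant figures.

12.4 Pa per hour

0.28 mmHg / 3 h × 133.322 Pa/mmHg = 12.4 Pa/h.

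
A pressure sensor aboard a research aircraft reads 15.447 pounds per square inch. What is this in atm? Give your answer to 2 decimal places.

1.05 atm

1 psi = 0.068046 atm, so 15.447 × 0.068046 = 1.05 atm.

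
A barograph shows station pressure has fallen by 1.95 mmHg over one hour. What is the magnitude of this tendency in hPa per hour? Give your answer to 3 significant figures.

2.60 hPa per hour

1.95 mmHg / 1 h × 1.33322 hPa/mmHg = 2.60 hPa/h.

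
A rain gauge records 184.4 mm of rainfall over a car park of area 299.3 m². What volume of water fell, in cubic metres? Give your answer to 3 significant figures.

1 mm over 1 m² is 1 L, so volume = 184.4 × 299.3 = 55190.92 L = 55.2 m³.

55.2 cubic metres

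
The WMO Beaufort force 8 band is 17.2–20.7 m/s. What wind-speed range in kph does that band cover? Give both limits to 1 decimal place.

17.2–20.7 m/s × 3.6 = 61.9–74.5 km/h.

61.9 to 74.5 km/h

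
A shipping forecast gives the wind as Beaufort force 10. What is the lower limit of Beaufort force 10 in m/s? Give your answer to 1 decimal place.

Beaufort 10 (storm) spans 24.5–28.4 m/s.

24.5 m/s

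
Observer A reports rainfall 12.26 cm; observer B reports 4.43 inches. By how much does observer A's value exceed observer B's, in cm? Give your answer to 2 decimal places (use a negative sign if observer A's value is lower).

1.01 cm

observer B: 4.43 in = 11.2522 cm.
Difference: 12.2600 − 11.2522 = 1.01 cm.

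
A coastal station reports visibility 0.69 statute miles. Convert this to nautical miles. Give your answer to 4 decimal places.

1 SM = 0.868976 nmi, so 0.69 × 0.868976 = 0.5996 nmi.

0.5996 nmi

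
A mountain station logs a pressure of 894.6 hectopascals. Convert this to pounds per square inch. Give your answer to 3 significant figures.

1 hPa = 0.0145038 psi, so 894.6 × 0.0145038 = 13.0 psi.

13.0 psi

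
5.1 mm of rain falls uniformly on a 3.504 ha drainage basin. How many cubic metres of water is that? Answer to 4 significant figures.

Area: 3.504 ha = 35040 m².
1 mm over 1 m² is 1 L, so volume = 5.1 × 35040 = 178704 L = 178.7 m³.

178.7 cubic metres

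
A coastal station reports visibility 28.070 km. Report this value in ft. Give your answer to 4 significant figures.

92090 ft

1 km = 3280.84 ft, so 28.070 × 3280.84 = 92090 ft.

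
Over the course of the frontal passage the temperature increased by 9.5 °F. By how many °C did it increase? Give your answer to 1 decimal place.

5.3 °C

Converting a difference, only the 9/5 scale factor applies: Δ°C = 9.5 × 0.5556 = 5.3 °C.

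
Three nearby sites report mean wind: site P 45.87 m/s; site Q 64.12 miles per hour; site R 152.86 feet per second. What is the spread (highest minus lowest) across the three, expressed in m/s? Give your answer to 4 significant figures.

17.93 m/s

site Q: 64.12 mph = 28.6642 m/s.
site R: 152.86 ft/s = 46.5917 m/s.
Spread: 46.5917 − 28.6642 = 17.93 m/s.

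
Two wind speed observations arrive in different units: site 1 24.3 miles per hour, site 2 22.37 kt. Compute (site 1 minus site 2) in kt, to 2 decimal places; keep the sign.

site 1: 24.3 mph = 21.1161 kt.
Difference: 21.1161 − 22.3700 = -1.25 kt.

-1.25 kt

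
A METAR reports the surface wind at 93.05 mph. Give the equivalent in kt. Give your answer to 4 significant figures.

80.86 kt

1 mph = 0.868976 kt, so 93.05 × 0.868976 = 80.86 kt.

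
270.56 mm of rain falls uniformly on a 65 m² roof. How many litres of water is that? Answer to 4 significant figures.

1 mm over 1 m² is 1 L, so volume = 270.56 × 65 = 17586.4 L ≈ 17590 L.

17590 litres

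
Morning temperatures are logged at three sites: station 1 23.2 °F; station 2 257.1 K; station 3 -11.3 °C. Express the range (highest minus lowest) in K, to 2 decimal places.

11.16 K

station 1: 23.2 °F = -4.889 °C.
station 2: 257.1 K = -16.050 °C.
Spread: (-4.889) − (-16.050) = 11.161 °C.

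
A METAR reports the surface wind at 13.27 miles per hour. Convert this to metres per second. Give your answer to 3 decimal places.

1 mph = 0.44704 m/s, so 13.27 × 0.44704 = 5.932 m/s.

5.932 m/s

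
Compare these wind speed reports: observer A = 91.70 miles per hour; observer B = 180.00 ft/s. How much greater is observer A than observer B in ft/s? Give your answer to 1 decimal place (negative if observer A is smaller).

observer A: 91.70 mph = 134.493 ft/s.
Difference: 134.493 − 180.000 = -45.5 ft/s.

-45.5 ft/s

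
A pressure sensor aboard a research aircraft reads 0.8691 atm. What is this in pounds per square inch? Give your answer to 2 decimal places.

12.77 psi

1 atm = 14.6959 psi, so 0.8691 × 14.6959 = 12.77 psi.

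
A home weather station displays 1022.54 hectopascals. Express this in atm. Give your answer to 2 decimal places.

1.01 atm

1 hPa = 0.000986923 atm, so 1022.54 × 0.000986923 = 1.01 atm.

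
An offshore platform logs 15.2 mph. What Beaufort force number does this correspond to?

15.2 mph = 6.8 m/s, which is Beaufort 4 (moderate breeze, 5.5–7.9 m/s).

Beaufort force 4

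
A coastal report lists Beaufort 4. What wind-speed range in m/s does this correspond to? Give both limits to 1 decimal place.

Beaufort 4 (moderate breeze) spans 5.5–7.9 m/s.

5.5 to 7.9 m/s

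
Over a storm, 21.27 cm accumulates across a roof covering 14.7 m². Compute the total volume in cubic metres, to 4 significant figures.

3.127 cubic metres

Depth: 21.27 cm × 10 = 212.7 mm.
1 mm over 1 m² is 1 L, so volume = 212.7 × 14.7 = 3126.69 L = 3.127 m³.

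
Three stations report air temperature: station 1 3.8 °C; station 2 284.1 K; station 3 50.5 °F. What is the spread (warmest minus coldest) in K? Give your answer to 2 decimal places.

7.15 K

station 2: 284.1 K = 10.950 °C.
station 3: 50.5 °F = 10.278 °C.
Spread: 10.950 − 3.800 = 7.150 °C.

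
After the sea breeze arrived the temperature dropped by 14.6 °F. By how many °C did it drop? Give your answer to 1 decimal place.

8.1 °C

Converting a difference, only the 9/5 scale factor applies: Δ°C = 14.6 × 0.5556 = 8.1 °C.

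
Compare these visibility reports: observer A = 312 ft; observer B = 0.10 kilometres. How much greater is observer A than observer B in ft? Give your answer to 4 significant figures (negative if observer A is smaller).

observer B: 0.10 km = 328.0840 ft.
Difference: 312.0000 − 328.0840 = -16.08 ft.

-16.08 ft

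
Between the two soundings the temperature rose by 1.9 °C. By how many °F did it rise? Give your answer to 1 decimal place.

3.4 °F

A change of 1 °C equals a change of 1.8 °F: Δ°F = 1.9 × 1.8 = 3.4 °F.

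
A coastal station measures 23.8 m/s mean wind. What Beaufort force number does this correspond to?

Beaufort force 9

23.8 m/s lies in the Beaufort 9 band (strong gale, 20.8–24.4 m/s).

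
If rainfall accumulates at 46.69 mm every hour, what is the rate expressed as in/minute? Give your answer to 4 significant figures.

46.69 mm/hour × 0.0393701 in/mm × 0.0166667 hour/minute = 0.03064 in/minute.

0.03064 in/minute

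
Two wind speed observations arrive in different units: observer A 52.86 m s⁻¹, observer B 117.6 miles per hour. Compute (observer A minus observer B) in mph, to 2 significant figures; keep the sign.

observer A: 52.86 m/s = 118.2445 mph.
Difference: 118.2445 − 117.6000 = 0.64 mph.

0.64 mph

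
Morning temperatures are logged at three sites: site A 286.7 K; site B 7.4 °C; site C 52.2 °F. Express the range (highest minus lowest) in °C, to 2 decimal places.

site A: 286.7 K = 13.550 °C.
site C: 52.2 °F = 11.222 °C.
Spread: 13.550 − 7.400 = 6.150 °C.

6.15 °C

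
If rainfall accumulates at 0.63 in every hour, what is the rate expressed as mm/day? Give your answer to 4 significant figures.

384.0 mm/day

0.63 in/hour × 25.4 mm/in × 24 hour/day = 384.0 mm/day.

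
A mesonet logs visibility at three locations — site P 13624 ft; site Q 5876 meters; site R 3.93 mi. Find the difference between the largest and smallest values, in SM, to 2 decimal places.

site P: 13624 ft = 2.5803 SM.
site Q: 5876 m = 3.6512 SM.
Spread: 3.9300 − 2.5803 = 1.35 SM.

1.35 SM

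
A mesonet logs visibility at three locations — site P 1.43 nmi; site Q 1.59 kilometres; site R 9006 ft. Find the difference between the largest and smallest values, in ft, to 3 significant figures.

3790 ft

site P: 1.43 nmi = 8688.85 ft.
site Q: 1.59 km = 5216.54 ft.
Spread: 9006.00 − 5216.54 = 3790 ft.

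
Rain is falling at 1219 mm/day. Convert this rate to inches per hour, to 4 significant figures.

1219 mm/day × 0.0393701 in/mm × 0.0416667 day/hour = 2.000 in/hour.

2.000 in/hour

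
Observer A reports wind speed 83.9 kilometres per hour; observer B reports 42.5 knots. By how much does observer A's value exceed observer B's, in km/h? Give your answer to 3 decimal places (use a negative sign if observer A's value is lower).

observer B: 42.5 kt = 78.71000 km/h.
Difference: 83.90000 − 78.71000 = 5.190 km/h.

5.190 km/h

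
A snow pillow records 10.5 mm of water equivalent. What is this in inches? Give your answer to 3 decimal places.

0.413 in

1 mm = 0.0393701 in, so 10.5 × 0.0393701 = 0.413 in.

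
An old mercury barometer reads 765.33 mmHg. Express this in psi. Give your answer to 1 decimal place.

14.8 psi

1 mmHg = 0.0193368 psi, so 765.33 × 0.0193368 = 14.8 psi.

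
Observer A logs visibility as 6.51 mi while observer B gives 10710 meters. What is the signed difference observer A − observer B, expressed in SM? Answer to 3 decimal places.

observer B: 10710 m = 6.65489 SM.
Difference: 6.51000 − 6.65489 = -0.145 SM.

-0.145 SM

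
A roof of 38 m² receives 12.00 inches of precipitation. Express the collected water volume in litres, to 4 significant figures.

11580 litres

Depth: 12.00 in × 25.4 = 304.8 mm.
1 mm over 1 m² is 1 L, so volume = 304.8 × 38 = 11582.4 L ≈ 11580 L.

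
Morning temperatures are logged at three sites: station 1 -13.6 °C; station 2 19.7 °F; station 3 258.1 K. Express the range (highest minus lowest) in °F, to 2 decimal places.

14.79 °F

station 2: 19.7 °F = -6.833 °C.
station 3: 258.1 K = -15.050 °C.
Spread: (-6.833) − (-15.050) = 8.217 °C = 14.79 °F.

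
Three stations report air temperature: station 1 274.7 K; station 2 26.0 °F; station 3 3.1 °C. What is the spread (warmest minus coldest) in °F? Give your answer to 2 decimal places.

11.58 °F

station 1: 274.7 K = 1.550 °C.
station 2: 26.0 °F = -3.333 °C.
Spread: 3.100 − (-3.333) = 6.433 °C = 11.58 °F.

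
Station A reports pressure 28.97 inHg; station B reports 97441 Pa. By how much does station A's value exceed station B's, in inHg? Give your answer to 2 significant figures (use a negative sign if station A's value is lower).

station B: 97441 Pa = 28.7743 inHg.
Difference: 28.9700 − 28.7743 = 0.20 inHg.

0.20 inHg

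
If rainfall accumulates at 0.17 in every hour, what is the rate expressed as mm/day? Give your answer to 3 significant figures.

104 mm/day

0.17 in/hour × 25.4 mm/in × 24 hour/day = 104 mm/day.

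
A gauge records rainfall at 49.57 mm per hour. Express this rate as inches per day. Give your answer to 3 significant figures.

49.57 mm/hour × 0.0393701 in/mm × 24 hour/day = 46.8 in/day.

46.8 in/day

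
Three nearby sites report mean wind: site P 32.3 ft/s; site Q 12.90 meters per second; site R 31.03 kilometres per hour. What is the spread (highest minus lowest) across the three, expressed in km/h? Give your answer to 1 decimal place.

site P: 32.3 ft/s = 35.442 km/h.
site Q: 12.90 m/s = 46.440 km/h.
Spread: 46.440 − 31.030 = 15.4 km/h.

15.4 km/h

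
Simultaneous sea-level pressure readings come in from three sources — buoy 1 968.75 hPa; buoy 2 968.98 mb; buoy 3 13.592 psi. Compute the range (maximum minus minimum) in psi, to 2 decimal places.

buoy 1: 968.75 hPa = 14.0505 psi.
buoy 2: 968.98 mb = 14.0539 psi.
Spread: 14.0539 − 13.5920 = 0.46 psi.

0.46 psi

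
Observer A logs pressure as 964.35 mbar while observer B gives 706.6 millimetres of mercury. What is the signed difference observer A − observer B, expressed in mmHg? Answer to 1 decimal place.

16.7 mmHg

observer A: 964.35 mb = 723.322 mmHg.
Difference: 723.322 − 706.600 = 16.7 mmHg.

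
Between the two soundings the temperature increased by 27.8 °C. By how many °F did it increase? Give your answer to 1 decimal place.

For a temperature change the 32° offset cancels: Δ°F = 27.8 × 1.8 = 50.0 °F.

50.0 °F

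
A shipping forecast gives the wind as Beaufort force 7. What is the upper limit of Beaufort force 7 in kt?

33 kt

Beaufort 7 (near gale) spans 28–33 knots.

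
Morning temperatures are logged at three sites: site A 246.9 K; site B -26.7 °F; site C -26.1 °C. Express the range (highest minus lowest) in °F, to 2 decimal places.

11.72 °F

site A: 246.9 K = -26.250 °C.
site B: -26.7 °F = -32.611 °C.
Spread: (-26.100) − (-32.611) = 6.511 °C = 11.72 °F.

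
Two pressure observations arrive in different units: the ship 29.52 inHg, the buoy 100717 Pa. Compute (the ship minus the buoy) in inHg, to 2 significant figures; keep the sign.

-0.22 inHg

the buoy: 100717 Pa = 29.7417 inHg.
Difference: 29.5200 − 29.7417 = -0.22 inHg.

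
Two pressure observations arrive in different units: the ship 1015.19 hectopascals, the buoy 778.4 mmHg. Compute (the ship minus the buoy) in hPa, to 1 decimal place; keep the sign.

the buoy: 778.4 mmHg = 1037.781 hPa.
Difference: 1015.190 − 1037.781 = -22.6 hPa.

-22.6 hPa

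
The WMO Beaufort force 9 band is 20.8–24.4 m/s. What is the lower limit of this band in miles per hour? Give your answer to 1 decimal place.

46.5 mph

20.8–24.4 m/s × 2.237 = 46.5–54.6 mph.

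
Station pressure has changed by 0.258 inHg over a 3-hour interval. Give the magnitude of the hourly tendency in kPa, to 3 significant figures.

0.258 inHg / 3 h × 3.38639 kPa/inHg = 0.291 kPa/h.

0.291 kPa per hour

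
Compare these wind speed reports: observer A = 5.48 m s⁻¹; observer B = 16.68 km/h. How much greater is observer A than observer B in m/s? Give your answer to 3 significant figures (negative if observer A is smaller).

0.847 m/s

observer B: 16.68 km/h = 4.63333 m/s.
Difference: 5.48000 − 4.63333 = 0.847 m/s.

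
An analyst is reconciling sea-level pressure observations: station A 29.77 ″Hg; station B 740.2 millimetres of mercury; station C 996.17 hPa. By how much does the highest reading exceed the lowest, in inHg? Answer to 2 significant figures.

station B: 740.2 mmHg = 29.1417 inHg.
station C: 996.17 hPa = 29.4169 inHg.
Spread: 29.7700 − 29.1417 = 0.63 inHg.

0.63 inHg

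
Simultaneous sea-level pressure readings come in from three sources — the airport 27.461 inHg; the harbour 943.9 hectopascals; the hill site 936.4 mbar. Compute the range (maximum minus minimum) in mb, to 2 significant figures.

the airport: 27.461 inHg = 929.94 mb.
the harbour: 943.9 hPa = 943.90 mb.
Spread: 943.90 − 929.94 = 14 mb.

14 mb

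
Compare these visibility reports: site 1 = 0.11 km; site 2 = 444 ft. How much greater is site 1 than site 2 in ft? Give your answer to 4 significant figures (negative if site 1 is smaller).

site 1: 0.11 km = 360.8924 ft.
Difference: 360.8924 − 444.0000 = -83.11 ft.

-83.11 ft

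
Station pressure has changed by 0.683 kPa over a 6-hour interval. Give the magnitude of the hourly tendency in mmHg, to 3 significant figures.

0.854 mmHg per hour

0.683 kPa / 6 h × 7.50062 mmHg/kPa = 0.854 mmHg/h.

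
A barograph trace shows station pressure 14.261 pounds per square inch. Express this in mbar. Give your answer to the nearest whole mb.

1 psi = 68.9476 mb, so 14.261 × 68.9476 = 983 mb.

983 mb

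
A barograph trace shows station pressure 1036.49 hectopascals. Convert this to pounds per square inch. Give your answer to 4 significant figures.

15.03 psi

1 hPa = 0.0145038 psi, so 1036.49 × 0.0145038 = 15.03 psi.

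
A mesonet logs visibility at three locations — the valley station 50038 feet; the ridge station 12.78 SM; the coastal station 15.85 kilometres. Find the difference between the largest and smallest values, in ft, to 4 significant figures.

the ridge station: 12.78 SM = 67478.40 ft.
the coastal station: 15.85 km = 52001.31 ft.
Spread: 67478.40 − 50038.00 = 17440 ft.

17440 ft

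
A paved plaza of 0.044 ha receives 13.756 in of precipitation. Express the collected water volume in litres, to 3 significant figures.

Depth: 13.756 in × 25.4 = 349.4024 mm.
Area: 0.044 ha = 440 m².
1 mm over 1 m² is 1 L, so volume = 349.4024 × 440 = 153737.06 L ≈ 154000 L.

154000 litres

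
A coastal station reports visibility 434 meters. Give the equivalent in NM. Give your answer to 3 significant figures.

1 m = 0.000539957 nmi, so 434 × 0.000539957 = 0.234 nmi.

0.234 nmi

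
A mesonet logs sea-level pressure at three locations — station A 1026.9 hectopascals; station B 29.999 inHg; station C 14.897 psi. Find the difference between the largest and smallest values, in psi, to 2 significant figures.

0.16 psi

station A: 1026.9 hPa = 14.8939 psi.
station B: 29.999 inHg = 14.7341 psi.
Spread: 14.8970 − 14.7341 = 0.16 psi.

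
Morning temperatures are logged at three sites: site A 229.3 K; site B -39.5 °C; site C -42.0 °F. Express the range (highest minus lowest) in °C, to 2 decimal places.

site A: 229.3 K = -43.850 °C.
site C: -42.0 °F = -41.111 °C.
Spread: (-39.500) − (-43.850) = 4.350 °C.

4.35 °C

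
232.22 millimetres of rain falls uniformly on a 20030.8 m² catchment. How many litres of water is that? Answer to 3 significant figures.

1 mm over 1 m² is 1 L, so volume = 232.22 × 20030.8 = 4651552.4 L ≈ 4650000 L.

4650000 litres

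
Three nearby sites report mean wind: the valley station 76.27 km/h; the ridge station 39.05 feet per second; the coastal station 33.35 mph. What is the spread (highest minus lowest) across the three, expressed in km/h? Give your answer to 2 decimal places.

the ridge station: 39.05 ft/s = 42.8488 km/h.
the coastal station: 33.35 mph = 53.6716 km/h.
Spread: 76.2700 − 42.8488 = 33.42 km/h.

33.42 km/h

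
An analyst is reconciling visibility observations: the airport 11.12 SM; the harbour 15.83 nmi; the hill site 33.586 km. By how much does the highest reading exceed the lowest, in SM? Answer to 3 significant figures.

9.75 SM

the harbour: 15.83 nmi = 18.2168 SM.
the hill site: 33.586 km = 20.8694 SM.
Spread: 20.8694 − 11.1200 = 9.75 SM.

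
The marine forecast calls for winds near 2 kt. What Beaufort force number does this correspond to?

Beaufort force 1

2 kt lies in the Beaufort 1 band (light air, 1–3 kt).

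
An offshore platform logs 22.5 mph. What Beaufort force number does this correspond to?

Beaufort force 5

22.5 mph = 10.1 m/s, which is Beaufort 5 (fresh breeze, 8.0–10.7 m/s).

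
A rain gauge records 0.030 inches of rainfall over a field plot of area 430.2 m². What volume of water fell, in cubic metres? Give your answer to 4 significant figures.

0.3278 cubic metres

Depth: 0.030 in × 25.4 = 0.762 mm.
1 mm over 1 m² is 1 L, so volume = 0.762 × 430.2 = 327.8124 L = 0.3278 m³.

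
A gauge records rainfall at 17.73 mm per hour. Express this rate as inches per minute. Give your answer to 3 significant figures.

0.0116 in/minute

17.73 mm/hour × 0.0393701 in/mm × 0.0166667 hour/minute = 0.0116 in/minute.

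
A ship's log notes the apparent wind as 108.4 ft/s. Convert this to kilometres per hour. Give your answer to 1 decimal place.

1 ft/s = 1.09728 km/h, so 108.4 × 1.09728 = 118.9 km/h.

118.9 km/h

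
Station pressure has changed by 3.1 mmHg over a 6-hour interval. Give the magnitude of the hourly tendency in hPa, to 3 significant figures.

0.689 hPa per hour

3.1 mmHg / 6 h × 1.33322 hPa/mmHg = 0.689 hPa/h.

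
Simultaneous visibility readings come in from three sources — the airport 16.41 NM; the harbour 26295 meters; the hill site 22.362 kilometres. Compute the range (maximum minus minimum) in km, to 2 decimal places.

the airport: 16.41 nmi = 30.3913 km.
the harbour: 26295 m = 26.2950 km.
Spread: 30.3913 − 22.3620 = 8.03 km.

8.03 km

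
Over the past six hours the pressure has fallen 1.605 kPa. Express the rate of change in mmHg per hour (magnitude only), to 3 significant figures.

1.605 kPa / 6 h × 7.50062 mmHg/kPa = 2.01 mmHg/h.

2.01 mmHg per hour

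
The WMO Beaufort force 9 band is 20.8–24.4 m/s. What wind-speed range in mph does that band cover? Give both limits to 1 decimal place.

46.5 to 54.6 mph

20.8–24.4 m/s × 2.237 = 46.5–54.6 mph.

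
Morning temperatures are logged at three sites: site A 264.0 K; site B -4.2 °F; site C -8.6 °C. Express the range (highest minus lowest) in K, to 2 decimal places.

site A: 264.0 K = -9.150 °C.
site B: -4.2 °F = -20.111 °C.
Spread: (-8.600) − (-20.111) = 11.511 °C.

11.51 K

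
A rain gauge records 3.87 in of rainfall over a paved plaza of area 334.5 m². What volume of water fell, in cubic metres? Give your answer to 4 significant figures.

Depth: 3.87 in × 25.4 = 98.298 mm.
1 mm over 1 m² is 1 L, so volume = 98.298 × 334.5 = 32880.681 L = 32.88 m³.

32.88 cubic metres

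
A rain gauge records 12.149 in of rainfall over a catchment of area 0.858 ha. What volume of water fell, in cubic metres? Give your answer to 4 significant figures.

Depth: 12.149 in × 25.4 = 308.5846 mm.
Area: 0.858 ha = 8580 m².
1 mm over 1 m² is 1 L, so volume = 308.5846 × 8580 = 2647655.9 L = 2648 m³.

2648 cubic metres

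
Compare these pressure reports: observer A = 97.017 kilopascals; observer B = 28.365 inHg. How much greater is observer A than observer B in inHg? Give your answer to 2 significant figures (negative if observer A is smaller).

observer A: 97.017 kPa = 28.6491 inHg.
Difference: 28.6491 − 28.3650 = 0.28 inHg.

0.28 inHg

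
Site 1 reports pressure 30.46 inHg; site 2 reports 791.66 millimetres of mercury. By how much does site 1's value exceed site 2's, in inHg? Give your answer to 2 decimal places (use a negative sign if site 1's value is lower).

site 2: 791.66 mmHg = 31.1677 inHg.
Difference: 30.4600 − 31.1677 = -0.71 inHg.

-0.71 inHg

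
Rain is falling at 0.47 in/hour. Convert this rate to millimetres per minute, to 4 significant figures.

0.1990 mm/minute

0.47 in/hour × 25.4 mm/in × 0.0166667 hour/minute = 0.1990 mm/minute.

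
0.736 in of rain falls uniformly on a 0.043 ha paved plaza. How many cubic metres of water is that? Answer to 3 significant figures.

8.04 cubic metres

Depth: 0.736 in × 25.4 = 18.6944 mm.
Area: 0.043 ha = 430 m².
1 mm over 1 m² is 1 L, so volume = 18.6944 × 430 = 8038.592 L = 8.04 m³.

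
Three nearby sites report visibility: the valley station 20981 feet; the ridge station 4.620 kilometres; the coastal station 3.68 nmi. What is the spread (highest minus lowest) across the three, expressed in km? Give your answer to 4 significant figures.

the valley station: 20981 ft = 6.39501 km.
the coastal station: 3.68 nmi = 6.81536 km.
Spread: 6.81536 − 4.62000 = 2.195 km.

2.195 km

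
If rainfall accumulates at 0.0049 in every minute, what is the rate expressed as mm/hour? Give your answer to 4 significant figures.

0.0049 in/minute × 25.4 mm/in × 60 minute/hour = 7.468 mm/hour.

7.468 mm/hour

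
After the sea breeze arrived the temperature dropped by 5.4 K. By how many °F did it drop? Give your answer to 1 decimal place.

9.7 °F

For a temperature change the 32° offset cancels: Δ°F = 5.4 × 1.8 = 9.7 °F.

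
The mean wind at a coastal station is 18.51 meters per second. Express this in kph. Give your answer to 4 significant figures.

1 m/s = 3.6 km/h, so 18.51 × 3.6 = 66.64 km/h.

66.64 km/h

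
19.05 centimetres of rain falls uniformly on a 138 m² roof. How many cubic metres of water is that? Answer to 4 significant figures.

26.29 cubic metres

Depth: 19.05 cm × 10 = 190.5 mm.
1 mm over 1 m² is 1 L, so volume = 190.5 × 138 = 26289 L = 26.29 m³.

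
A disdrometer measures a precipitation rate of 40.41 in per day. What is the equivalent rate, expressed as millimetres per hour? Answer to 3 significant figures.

40.41 in/day × 25.4 mm/in × 0.0416667 day/hour = 42.8 mm/hour.

42.8 mm/hour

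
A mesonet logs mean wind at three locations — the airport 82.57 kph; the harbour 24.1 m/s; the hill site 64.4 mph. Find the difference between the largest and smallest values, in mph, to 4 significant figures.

13.09 mph

the airport: 82.57 km/h = 51.3066 mph.
the harbour: 24.1 m/s = 53.9102 mph.
Spread: 64.4000 − 51.3066 = 13.09 mph.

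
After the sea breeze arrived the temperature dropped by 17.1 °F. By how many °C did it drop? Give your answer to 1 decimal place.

9.5 °C

Converting a difference, only the 9/5 scale factor applies: Δ°C = 17.1 × 0.5556 = 9.5 °C.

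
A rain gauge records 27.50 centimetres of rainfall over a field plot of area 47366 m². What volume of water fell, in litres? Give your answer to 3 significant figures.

Depth: 27.50 cm × 10 = 275 mm.
1 mm over 1 m² is 1 L, so volume = 275 × 47366 = 13025650 L ≈ 13000000 L.

13000000 litres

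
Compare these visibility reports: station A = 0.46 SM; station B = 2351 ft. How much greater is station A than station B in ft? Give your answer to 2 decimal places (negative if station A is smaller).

77.80 ft

station A: 0.46 SM = 2428.8000 ft.
Difference: 2428.8000 − 2351.0000 = 77.80 ft.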